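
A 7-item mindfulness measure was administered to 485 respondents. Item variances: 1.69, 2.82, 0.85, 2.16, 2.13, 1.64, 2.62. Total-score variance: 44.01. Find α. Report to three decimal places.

α = 0.798

ΣVar(i) = 1.69 + 2.82 + 0.85 + 2.16 + 2.13 + 1.64 + 2.62 = 13.91
α = (k/(k−1))·(1 − ΣVar(i)/σ²_T) = (7/6)·(1 − 13.91/44.01) = 0.798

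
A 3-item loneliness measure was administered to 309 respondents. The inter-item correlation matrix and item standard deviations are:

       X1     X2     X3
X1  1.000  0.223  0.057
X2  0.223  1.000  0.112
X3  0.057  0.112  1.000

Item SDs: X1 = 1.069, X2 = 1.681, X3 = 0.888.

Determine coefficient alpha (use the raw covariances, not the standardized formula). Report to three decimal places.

Σσ²ᵢ = 1.069² + 1.681² + 0.888² = 4.7571
Covariances σ_ij = r_ij · s_i · s_j:
  σ(X1,X2) = 0.223 × 1.069 × 1.681 = 0.4007
  σ(X1,X3) = 0.057 × 1.069 × 0.888 = 0.0541
  σ(X2,X3) = 0.112 × 1.681 × 0.888 = 0.1672
σ²_T = Σσ²ᵢ + 2·Σσ_ij = 4.7571 + 2 × 0.6220 = 6.0011
α = (3/2)·(1 − 4.7571/6.0011) = 0.311

α = 0.311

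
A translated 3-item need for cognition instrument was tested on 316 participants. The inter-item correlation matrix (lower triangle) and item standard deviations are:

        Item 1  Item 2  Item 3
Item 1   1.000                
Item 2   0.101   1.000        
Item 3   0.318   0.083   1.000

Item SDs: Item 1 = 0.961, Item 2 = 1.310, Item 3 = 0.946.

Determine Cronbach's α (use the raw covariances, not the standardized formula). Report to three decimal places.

α = 0.341

Σσ²ᵢ = 0.961² + 1.310² + 0.946² = 3.5345
Covariances σ_ij = r_ij · s_i · s_j:
  σ(Item 1,Item 2) = 0.101 × 0.961 × 1.310 = 0.1271
  σ(Item 1,Item 3) = 0.318 × 0.961 × 0.946 = 0.2891
  σ(Item 2,Item 3) = 0.083 × 1.310 × 0.946 = 0.1029
σ²_T = Σσ²ᵢ + 2·Σσ_ij = 3.5345 + 2 × 0.5191 = 4.5727
α = (3/2)·(1 − 3.5345/4.5727) = 0.341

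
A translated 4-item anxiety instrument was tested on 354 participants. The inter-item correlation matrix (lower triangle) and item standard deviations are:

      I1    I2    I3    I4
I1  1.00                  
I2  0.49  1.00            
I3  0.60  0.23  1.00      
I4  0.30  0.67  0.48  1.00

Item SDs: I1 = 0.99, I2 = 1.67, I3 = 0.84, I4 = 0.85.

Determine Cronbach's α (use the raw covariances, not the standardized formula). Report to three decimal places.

Cronbach's α = 0.734

Σσ²ᵢ = 0.99² + 1.67² + 0.84² + 0.85² = 5.1971
Covariances σ_ij = r_ij · s_i · s_j:
  σ(I1,I2) = 0.49 × 0.99 × 1.67 = 0.8101
  σ(I1,I3) = 0.60 × 0.99 × 0.84 = 0.4990
  σ(I1,I4) = 0.30 × 0.99 × 0.85 = 0.2525
  σ(I2,I3) = 0.23 × 1.67 × 0.84 = 0.3226
  σ(I2,I4) = 0.67 × 1.67 × 0.85 = 0.9511
  σ(I3,I4) = 0.48 × 0.84 × 0.85 = 0.3427
σ²_T = Σσ²ᵢ + 2·Σσ_ij = 5.1971 + 2 × 3.1780 = 11.5531
α = (4/3)·(1 − 5.1971/11.5531) = 0.734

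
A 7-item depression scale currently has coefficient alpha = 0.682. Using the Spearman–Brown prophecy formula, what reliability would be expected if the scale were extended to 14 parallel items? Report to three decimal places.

Length factor m = 14/7 = 2.0000
α' = m·α / (1 + (m−1)·α)
   = 14/7 × 0.682 / (1 + (14/7 − 1) × 0.682)
   = 1.3640 / 1.6820 = 0.811

predicted reliability = 0.811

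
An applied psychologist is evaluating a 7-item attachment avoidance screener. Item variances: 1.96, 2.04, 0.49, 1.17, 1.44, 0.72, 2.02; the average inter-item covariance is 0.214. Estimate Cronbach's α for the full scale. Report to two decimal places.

Cronbach's α = 0.56

sum of item variances = 1.96 + 2.04 + 0.49 + 1.17 + 1.44 + 0.72 + 2.02 = 9.84
Sum of the 21 distinct covariances = 21 × 0.214 = 4.494
total variance = sum of item variances + 2·Σcov = 9.84 + 2 × 4.494 = 18.828
α = (7/6)·(1 − 9.84/18.828) = 0.56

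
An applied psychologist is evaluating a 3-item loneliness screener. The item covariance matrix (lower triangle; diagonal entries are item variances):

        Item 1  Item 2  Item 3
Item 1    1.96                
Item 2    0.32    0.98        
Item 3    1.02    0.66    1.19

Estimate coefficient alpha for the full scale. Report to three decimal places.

α = 0.738

ΣVar(i) = 1.96 + 0.98 + 1.19 = 4.13
Σ_{i<j} σ_ij = 2.00
total variance = 4.13 + 2 × 2.00 = 8.13
α = (k/(k−1))·(1 − ΣVar(i)/total variance) = (3/2)·(1 − 4.13/8.13) = 0.738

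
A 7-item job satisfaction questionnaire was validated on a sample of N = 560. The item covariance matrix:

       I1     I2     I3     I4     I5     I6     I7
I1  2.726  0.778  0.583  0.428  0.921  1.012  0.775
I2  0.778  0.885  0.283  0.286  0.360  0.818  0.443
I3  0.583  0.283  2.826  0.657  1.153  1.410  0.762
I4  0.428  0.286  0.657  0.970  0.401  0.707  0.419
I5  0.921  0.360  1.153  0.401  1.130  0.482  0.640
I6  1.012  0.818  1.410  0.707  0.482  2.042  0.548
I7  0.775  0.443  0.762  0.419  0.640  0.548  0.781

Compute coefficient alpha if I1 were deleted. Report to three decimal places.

α = 0.821

Remaining items: I2, I3, I4, I5, I6, I7 (k = 6).
Σσ²ᵢ = 0.885 + 2.826 + 0.970 + 1.130 + 2.042 + 0.781 = 8.634
Var(T) = 8.634 + 2 × 9.369 = 27.372
α (item deleted) = (6/5)·(1 − 8.634/27.372) = 0.821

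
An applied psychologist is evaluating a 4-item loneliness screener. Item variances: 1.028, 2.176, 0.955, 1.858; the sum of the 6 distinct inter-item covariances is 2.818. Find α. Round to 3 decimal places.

α = 0.645

Σσᵢ² = 1.028 + 2.176 + 0.955 + 1.858 = 6.017
Sum of distinct covariances = 2.818
Var(T) = Σσᵢ² + 2·Σcov = 6.017 + 2 × 2.818 = 11.653
α = (4/3)·(1 − 6.017/11.653) = 0.645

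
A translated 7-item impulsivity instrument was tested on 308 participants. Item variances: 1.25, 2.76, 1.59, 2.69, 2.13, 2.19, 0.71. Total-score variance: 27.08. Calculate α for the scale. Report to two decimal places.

sum of item variances = 1.25 + 2.76 + 1.59 + 2.69 + 2.13 + 2.19 + 0.71 = 13.32
α = (k/(k−1))·(1 − sum of item variances/σ²_T) = (7/6)·(1 − 13.32/27.08) = 0.59

α = 0.59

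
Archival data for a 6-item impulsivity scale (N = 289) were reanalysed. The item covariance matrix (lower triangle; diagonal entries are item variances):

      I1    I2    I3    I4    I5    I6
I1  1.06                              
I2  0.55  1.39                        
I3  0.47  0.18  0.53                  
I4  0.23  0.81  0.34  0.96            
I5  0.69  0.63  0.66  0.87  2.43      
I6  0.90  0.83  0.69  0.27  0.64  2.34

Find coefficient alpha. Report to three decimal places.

α = 0.802

ΣVar(i) = 1.06 + 1.39 + 0.53 + 0.96 + 2.43 + 2.34 = 8.71
Sum of the distinct covariances = 8.76
Var(T) = 8.71 + 2 × 8.76 = 26.23
α = (k/(k−1))·(1 − ΣVar(i)/Var(T)) = (6/5)·(1 − 8.71/26.23) = 0.802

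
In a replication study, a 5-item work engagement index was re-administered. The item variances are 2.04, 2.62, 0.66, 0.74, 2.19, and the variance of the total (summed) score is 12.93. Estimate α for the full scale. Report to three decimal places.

α = 0.452

Σσᵢ² = 2.04 + 2.62 + 0.66 + 0.74 + 2.19 = 8.25
α = (k/(k−1))·(1 − Σσᵢ²/σ²_T) = (5/4)·(1 − 8.25/12.93) = 0.452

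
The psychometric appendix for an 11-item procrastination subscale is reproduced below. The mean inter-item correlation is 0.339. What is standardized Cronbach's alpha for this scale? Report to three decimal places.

standardized Cronbach's alpha = 0.849

Standardized α = k·r̄ / (1 + (k−1)·r̄) = 11 × 0.339 / (1 + 10 × 0.339)
  = 3.7290 / 4.3900 = 0.849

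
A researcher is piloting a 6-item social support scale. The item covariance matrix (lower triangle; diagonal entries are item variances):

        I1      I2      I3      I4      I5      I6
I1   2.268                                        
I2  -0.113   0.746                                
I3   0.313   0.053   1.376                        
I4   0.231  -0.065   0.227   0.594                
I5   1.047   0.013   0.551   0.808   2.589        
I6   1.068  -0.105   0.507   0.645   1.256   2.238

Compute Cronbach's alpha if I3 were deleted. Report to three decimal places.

α = 0.664

Remaining items: I1, I2, I4, I5, I6 (k = 5).
sum of item variances = 2.268 + 0.746 + 0.594 + 2.589 + 2.238 = 8.435
Var(T) = 8.435 + 2 × 4.785 = 18.005
α (item deleted) = (5/4)·(1 − 8.435/18.005) = 0.664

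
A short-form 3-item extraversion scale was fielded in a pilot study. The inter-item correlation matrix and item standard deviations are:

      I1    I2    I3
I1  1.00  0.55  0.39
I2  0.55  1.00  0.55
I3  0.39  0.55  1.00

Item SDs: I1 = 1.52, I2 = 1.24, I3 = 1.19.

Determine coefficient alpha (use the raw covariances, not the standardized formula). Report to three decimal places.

Σσ²ᵢ = 1.52² + 1.24² + 1.19² = 5.2641
Covariances σ_ij = r_ij · s_i · s_j:
  σ(I1,I2) = 0.55 × 1.52 × 1.24 = 1.0366
  σ(I1,I3) = 0.39 × 1.52 × 1.19 = 0.7054
  σ(I2,I3) = 0.55 × 1.24 × 1.19 = 0.8116
σ²_T = Σσ²ᵢ + 2·Σσ_ij = 5.2641 + 2 × 2.5536 = 10.3713
α = (3/2)·(1 − 5.2641/10.3713) = 0.739

coefficient alpha = 0.739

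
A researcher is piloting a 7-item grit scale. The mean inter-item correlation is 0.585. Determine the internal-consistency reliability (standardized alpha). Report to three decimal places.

standardized alpha = 0.908

Standardized α = k·r̄ / (1 + (k−1)·r̄) = 7 × 0.585 / (1 + 6 × 0.585)
  = 4.0950 / 4.5100 = 0.908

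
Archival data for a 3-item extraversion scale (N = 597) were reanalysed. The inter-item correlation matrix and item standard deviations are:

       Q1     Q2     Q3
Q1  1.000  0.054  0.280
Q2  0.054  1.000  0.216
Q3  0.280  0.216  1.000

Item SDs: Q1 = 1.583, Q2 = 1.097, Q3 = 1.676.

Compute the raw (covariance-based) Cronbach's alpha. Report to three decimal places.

Cronbach's alpha = 0.412

Σσ²ᵢ = 1.583² + 1.097² + 1.676² = 6.5183
Covariances σ_ij = r_ij · s_i · s_j:
  σ(Q1,Q2) = 0.054 × 1.583 × 1.097 = 0.0938
  σ(Q1,Q3) = 0.280 × 1.583 × 1.676 = 0.7429
  σ(Q2,Q3) = 0.216 × 1.097 × 1.676 = 0.3971
σ²_T = Σσ²ᵢ + 2·Σσ_ij = 6.5183 + 2 × 1.2338 = 8.9859
α = (3/2)·(1 − 6.5183/8.9859) = 0.412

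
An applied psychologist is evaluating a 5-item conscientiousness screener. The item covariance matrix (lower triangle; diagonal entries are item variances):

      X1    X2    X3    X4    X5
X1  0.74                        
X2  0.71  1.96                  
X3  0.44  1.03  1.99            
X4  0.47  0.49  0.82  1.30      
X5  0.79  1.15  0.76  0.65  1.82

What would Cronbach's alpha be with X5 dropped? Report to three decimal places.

Remaining items: X1, X2, X3, X4 (k = 4).
sum of item variances = 0.74 + 1.96 + 1.99 + 1.30 = 5.99
σ²_total = 5.99 + 2 × 3.96 = 13.91
α (item deleted) = (4/3)·(1 − 5.99/13.91) = 0.759

α = 0.759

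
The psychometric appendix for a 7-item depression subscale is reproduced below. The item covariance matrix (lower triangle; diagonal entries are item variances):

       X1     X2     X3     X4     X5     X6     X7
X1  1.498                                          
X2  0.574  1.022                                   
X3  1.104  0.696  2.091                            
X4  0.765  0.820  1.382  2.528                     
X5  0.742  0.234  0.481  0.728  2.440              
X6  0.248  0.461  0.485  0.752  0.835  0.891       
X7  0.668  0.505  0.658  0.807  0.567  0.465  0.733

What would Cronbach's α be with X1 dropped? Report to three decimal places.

Remaining items: X2, X3, X4, X5, X6, X7 (k = 6).
sum of item variances = 1.022 + 2.091 + 2.528 + 2.440 + 0.891 + 0.733 = 9.705
σ²_total = 9.705 + 2 × 9.876 = 29.457
α (item deleted) = (6/5)·(1 − 9.705/29.457) = 0.805

α = 0.805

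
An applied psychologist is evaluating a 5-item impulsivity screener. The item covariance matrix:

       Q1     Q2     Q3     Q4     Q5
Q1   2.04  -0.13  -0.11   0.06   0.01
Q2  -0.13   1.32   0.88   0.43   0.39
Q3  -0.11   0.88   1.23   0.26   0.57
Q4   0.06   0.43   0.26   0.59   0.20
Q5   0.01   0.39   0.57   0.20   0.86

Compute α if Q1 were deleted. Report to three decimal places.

α = 0.770

Remaining items: Q2, Q3, Q4, Q5 (k = 4).
Σσ²ᵢ = 1.32 + 1.23 + 0.59 + 0.86 = 4.00
total variance = 4.00 + 2 × 2.73 = 9.46
α (item deleted) = (4/3)·(1 − 4.00/9.46) = 0.770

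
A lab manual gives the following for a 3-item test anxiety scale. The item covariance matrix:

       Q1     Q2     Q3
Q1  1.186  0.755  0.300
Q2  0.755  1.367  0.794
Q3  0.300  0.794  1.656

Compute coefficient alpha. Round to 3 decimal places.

α = 0.702

Σσᵢ² = 1.186 + 1.367 + 1.656 = 4.209
Sum of the distinct covariances = 1.849
σ²_total = 4.209 + 2 × 1.849 = 7.907
α = (k/(k−1))·(1 − Σσᵢ²/σ²_total) = (3/2)·(1 − 4.209/7.907) = 0.702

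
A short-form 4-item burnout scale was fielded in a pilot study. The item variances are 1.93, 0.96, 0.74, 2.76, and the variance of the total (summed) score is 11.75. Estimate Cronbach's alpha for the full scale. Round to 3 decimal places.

Σσᵢ² = 1.93 + 0.96 + 0.74 + 2.76 = 6.39
α = (k/(k−1))·(1 − Σσᵢ²/σ²_T) = (4/3)·(1 − 6.39/11.75) = 0.608

α = 0.608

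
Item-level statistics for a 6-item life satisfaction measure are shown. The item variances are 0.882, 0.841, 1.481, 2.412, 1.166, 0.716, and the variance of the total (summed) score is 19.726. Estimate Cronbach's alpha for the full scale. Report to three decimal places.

α = 0.744

Σσ²ᵢ = 0.882 + 0.841 + 1.481 + 2.412 + 1.166 + 0.716 = 7.498
α = (k/(k−1))·(1 − Σσ²ᵢ/total variance) = (6/5)·(1 − 7.498/19.726) = 0.744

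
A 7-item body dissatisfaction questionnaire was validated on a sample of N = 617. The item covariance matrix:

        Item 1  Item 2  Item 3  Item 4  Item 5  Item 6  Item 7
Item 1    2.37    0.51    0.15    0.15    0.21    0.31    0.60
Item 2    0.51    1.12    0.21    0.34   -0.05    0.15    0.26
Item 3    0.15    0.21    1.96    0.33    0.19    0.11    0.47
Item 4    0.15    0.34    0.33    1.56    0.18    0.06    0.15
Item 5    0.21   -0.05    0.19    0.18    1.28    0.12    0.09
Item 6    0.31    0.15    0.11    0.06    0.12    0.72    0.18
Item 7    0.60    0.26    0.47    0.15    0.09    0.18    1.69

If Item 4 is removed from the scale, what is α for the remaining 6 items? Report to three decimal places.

α = 0.521

Remaining items: Item 1, Item 2, Item 3, Item 5, Item 6, Item 7 (k = 6).
sum of item variances = 2.37 + 1.12 + 1.96 + 1.28 + 0.72 + 1.69 = 9.14
total variance = 9.14 + 2 × 3.51 = 16.16
α (item deleted) = (6/5)·(1 − 9.14/16.16) = 0.521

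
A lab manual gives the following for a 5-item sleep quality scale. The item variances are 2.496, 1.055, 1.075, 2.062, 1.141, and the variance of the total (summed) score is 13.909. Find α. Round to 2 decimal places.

Σσᵢ² = 2.496 + 1.055 + 1.075 + 2.062 + 1.141 = 7.829
α = (k/(k−1))·(1 − Σσᵢ²/σ²_T) = (5/4)·(1 − 7.829/13.909) = 0.55

α = 0.55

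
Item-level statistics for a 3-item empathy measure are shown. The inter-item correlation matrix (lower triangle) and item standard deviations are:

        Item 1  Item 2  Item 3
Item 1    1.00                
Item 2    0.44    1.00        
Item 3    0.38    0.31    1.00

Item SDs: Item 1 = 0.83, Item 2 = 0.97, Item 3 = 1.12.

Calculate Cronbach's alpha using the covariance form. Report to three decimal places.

α = 0.630

Σσ²ᵢ = 0.83² + 0.97² + 1.12² = 2.8842
Covariances σ_ij = r_ij · s_i · s_j:
  σ(Item 1,Item 2) = 0.44 × 0.83 × 0.97 = 0.3542
  σ(Item 1,Item 3) = 0.38 × 0.83 × 1.12 = 0.3532
  σ(Item 2,Item 3) = 0.31 × 0.97 × 1.12 = 0.3368
σ²_T = Σσ²ᵢ + 2·Σσ_ij = 2.8842 + 2 × 1.0442 = 4.9726
α = (3/2)·(1 − 2.8842/4.9726) = 0.630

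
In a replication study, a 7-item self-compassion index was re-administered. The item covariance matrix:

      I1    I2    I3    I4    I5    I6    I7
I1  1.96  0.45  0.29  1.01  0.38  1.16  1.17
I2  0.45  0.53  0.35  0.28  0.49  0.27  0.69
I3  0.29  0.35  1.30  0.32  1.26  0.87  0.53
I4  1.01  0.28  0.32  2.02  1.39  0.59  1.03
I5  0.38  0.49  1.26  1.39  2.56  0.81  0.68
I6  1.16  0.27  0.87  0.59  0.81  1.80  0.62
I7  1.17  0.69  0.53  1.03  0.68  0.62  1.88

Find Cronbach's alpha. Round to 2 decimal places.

α = 0.83

Σσ²ᵢ = 1.96 + 0.53 + 1.30 + 2.02 + 2.56 + 1.80 + 1.88 = 12.05
Sum of the distinct covariances = 14.64
total variance = 12.05 + 2 × 14.64 = 41.33
α = (k/(k−1))·(1 − Σσ²ᵢ/total variance) = (7/6)·(1 − 12.05/41.33) = 0.83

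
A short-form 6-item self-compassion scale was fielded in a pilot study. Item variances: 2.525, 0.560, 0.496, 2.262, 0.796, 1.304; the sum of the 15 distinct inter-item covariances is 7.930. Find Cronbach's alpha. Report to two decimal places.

α = 0.80

Σσᵢ² = 2.525 + 0.560 + 0.496 + 2.262 + 0.796 + 1.304 = 7.943
Sum of distinct covariances = 7.930
σ²_T = Σσᵢ² + 2·Σcov = 7.943 + 2 × 7.930 = 23.803
α = (6/5)·(1 − 7.943/23.803) = 0.80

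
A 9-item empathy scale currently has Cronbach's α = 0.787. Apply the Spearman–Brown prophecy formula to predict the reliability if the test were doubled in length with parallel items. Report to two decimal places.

Length factor m = 2
α' = m·α / (1 + (m−1)·α)
   = 2 × 0.787 / (1 + (2 − 1) × 0.787)
   = 1.5740 / 1.7870 = 0.88

predicted reliability = 0.88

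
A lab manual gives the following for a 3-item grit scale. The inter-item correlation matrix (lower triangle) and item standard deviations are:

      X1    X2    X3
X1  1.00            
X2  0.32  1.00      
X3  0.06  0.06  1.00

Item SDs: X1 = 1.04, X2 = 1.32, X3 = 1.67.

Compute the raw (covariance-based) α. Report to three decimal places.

α = 0.291

Σσ²ᵢ = 1.04² + 1.32² + 1.67² = 5.6129
Covariances σ_ij = r_ij · s_i · s_j:
  σ(X1,X2) = 0.32 × 1.04 × 1.32 = 0.4393
  σ(X1,X3) = 0.06 × 1.04 × 1.67 = 0.1042
  σ(X2,X3) = 0.06 × 1.32 × 1.67 = 0.1323
σ²_T = Σσ²ᵢ + 2·Σσ_ij = 5.6129 + 2 × 0.6758 = 6.9645
α = (3/2)·(1 − 5.6129/6.9645) = 0.291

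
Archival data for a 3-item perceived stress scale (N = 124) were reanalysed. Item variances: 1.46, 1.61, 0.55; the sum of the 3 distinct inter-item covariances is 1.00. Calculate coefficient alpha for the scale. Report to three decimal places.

coefficient alpha = 0.534

sum of item variances = 1.46 + 1.61 + 0.55 = 3.62
Sum of distinct covariances = 1.00
σ²_total = sum of item variances + 2·Σcov = 3.62 + 2 × 1.00 = 5.62
α = (3/2)·(1 − 3.62/5.62) = 0.534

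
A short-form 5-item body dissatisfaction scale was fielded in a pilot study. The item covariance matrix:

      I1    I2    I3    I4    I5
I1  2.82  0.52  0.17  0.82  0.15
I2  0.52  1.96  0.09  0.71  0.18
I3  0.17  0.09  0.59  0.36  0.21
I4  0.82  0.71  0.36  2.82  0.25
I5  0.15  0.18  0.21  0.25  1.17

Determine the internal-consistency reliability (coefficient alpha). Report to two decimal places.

α = 0.53

Σσᵢ² = 2.82 + 1.96 + 0.59 + 2.82 + 1.17 = 9.36
Σ_{i<j} σ_ij = 3.46
Var(T) = 9.36 + 2 × 3.46 = 16.28
α = (k/(k−1))·(1 − Σσᵢ²/Var(T)) = (5/4)·(1 − 9.36/16.28) = 0.53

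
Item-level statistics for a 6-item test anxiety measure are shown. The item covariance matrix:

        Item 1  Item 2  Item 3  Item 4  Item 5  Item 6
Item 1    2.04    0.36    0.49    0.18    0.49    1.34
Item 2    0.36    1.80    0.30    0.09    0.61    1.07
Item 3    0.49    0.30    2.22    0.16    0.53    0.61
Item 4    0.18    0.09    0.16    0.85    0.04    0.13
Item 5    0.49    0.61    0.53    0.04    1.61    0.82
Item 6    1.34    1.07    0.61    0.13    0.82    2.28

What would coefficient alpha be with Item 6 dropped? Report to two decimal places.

α = 0.54

Remaining items: Item 1, Item 2, Item 3, Item 4, Item 5 (k = 5).
Σσᵢ² = 2.04 + 1.80 + 2.22 + 0.85 + 1.61 = 8.52
σ²_T = 8.52 + 2 × 3.25 = 15.02
α (item deleted) = (5/4)·(1 − 8.52/15.02) = 0.54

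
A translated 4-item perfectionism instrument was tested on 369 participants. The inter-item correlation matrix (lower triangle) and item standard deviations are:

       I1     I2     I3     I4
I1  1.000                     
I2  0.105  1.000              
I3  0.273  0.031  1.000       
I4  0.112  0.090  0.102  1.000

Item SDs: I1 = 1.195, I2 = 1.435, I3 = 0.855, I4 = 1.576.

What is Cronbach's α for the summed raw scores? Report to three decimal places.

Cronbach's α = 0.318

Σσ²ᵢ = 1.195² + 1.435² + 0.855² + 1.576² = 6.7021
Covariances σ_ij = r_ij · s_i · s_j:
  σ(I1,I2) = 0.105 × 1.195 × 1.435 = 0.1801
  σ(I1,I3) = 0.273 × 1.195 × 0.855 = 0.2789
  σ(I1,I4) = 0.112 × 1.195 × 1.576 = 0.2109
  σ(I2,I3) = 0.031 × 1.435 × 0.855 = 0.0380
  σ(I2,I4) = 0.090 × 1.435 × 1.576 = 0.2035
  σ(I3,I4) = 0.102 × 0.855 × 1.576 = 0.1374
σ²_T = Σσ²ᵢ + 2·Σσ_ij = 6.7021 + 2 × 1.0488 = 8.7997
α = (4/3)·(1 − 6.7021/8.7997) = 0.318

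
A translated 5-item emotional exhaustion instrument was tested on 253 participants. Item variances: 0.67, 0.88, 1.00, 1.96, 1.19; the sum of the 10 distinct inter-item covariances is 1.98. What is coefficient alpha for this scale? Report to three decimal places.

coefficient alpha = 0.512

sum of item variances = 0.67 + 0.88 + 1.00 + 1.96 + 1.19 = 5.70
Sum of distinct covariances = 1.98
Var(T) = sum of item variances + 2·Σcov = 5.70 + 2 × 1.98 = 9.66
α = (5/4)·(1 − 5.70/9.66) = 0.512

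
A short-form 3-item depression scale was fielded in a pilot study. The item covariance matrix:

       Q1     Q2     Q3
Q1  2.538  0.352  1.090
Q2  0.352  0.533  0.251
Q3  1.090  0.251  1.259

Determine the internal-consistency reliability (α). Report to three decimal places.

sum of item variances = 2.538 + 0.533 + 1.259 = 4.330
Sum of the distinct covariances = 1.693
total variance = 4.330 + 2 × 1.693 = 7.716
α = (k/(k−1))·(1 − sum of item variances/total variance) = (3/2)·(1 − 4.330/7.716) = 0.658

α = 0.658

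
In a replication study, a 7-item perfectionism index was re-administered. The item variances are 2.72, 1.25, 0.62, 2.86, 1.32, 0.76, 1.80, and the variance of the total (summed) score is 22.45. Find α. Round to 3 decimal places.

α = 0.578

Σσ²ᵢ = 2.72 + 1.25 + 0.62 + 2.86 + 1.32 + 0.76 + 1.80 = 11.33
α = (k/(k−1))·(1 − Σσ²ᵢ/Var(T)) = (7/6)·(1 − 11.33/22.45) = 0.578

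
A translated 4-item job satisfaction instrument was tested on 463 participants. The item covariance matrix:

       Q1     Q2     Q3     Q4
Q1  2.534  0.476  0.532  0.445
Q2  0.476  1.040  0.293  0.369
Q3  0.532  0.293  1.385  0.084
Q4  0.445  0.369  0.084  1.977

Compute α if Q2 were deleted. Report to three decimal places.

α = 0.397

Remaining items: Q1, Q3, Q4 (k = 3).
Σσ²ᵢ = 2.534 + 1.385 + 1.977 = 5.896
total variance = 5.896 + 2 × 1.061 = 8.018
α (item deleted) = (3/2)·(1 − 5.896/8.018) = 0.397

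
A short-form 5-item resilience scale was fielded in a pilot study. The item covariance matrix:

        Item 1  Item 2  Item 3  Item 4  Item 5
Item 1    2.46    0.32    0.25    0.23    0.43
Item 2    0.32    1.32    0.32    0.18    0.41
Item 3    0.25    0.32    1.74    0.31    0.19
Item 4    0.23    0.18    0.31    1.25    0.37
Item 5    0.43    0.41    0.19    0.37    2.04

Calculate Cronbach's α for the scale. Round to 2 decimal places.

α = 0.51

Σσᵢ² = 2.46 + 1.32 + 1.74 + 1.25 + 2.04 = 8.81
Sum of off-diagonal covariances = 3.01
σ²_total = 8.81 + 2 × 3.01 = 14.83
α = (k/(k−1))·(1 − Σσᵢ²/σ²_total) = (5/4)·(1 − 8.81/14.83) = 0.51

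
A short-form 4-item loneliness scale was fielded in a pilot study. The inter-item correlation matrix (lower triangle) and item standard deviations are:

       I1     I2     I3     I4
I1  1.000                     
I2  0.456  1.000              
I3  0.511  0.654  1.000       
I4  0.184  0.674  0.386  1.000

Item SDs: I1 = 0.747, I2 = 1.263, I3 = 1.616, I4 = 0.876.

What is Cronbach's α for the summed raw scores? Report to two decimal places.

α = 0.77

Σσ²ᵢ = 0.747² + 1.263² + 1.616² + 0.876² = 5.5320
Covariances σ_ij = r_ij · s_i · s_j:
  σ(I1,I2) = 0.456 × 0.747 × 1.263 = 0.4302
  σ(I1,I3) = 0.511 × 0.747 × 1.616 = 0.6169
  σ(I1,I4) = 0.184 × 0.747 × 0.876 = 0.1204
  σ(I2,I3) = 0.654 × 1.263 × 1.616 = 1.3348
  σ(I2,I4) = 0.674 × 1.263 × 0.876 = 0.7457
  σ(I3,I4) = 0.386 × 1.616 × 0.876 = 0.5464
σ²_T = Σσ²ᵢ + 2·Σσ_ij = 5.5320 + 2 × 3.7944 = 13.1208
α = (4/3)·(1 − 5.5320/13.1208) = 0.77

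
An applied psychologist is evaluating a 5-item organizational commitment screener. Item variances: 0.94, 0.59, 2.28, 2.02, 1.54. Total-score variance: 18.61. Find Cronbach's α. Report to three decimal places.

sum of item variances = 0.94 + 0.59 + 2.28 + 2.02 + 1.54 = 7.37
α = (k/(k−1))·(1 − sum of item variances/σ²_total) = (5/4)·(1 − 7.37/18.61) = 0.755

Cronbach's α = 0.755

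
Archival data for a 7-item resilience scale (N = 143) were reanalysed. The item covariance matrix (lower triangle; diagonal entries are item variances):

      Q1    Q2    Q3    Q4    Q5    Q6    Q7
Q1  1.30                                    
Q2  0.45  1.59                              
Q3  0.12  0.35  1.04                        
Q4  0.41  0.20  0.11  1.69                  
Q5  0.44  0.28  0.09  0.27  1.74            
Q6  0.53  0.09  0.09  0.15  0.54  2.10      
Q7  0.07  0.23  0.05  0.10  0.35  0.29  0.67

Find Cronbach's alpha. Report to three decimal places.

Cronbach's alpha = 0.592

sum of item variances = 1.30 + 1.59 + 1.04 + 1.69 + 1.74 + 2.10 + 0.67 = 10.13
Sum of off-diagonal covariances = 5.21
total variance = 10.13 + 2 × 5.21 = 20.55
α = (k/(k−1))·(1 − sum of item variances/total variance) = (7/6)·(1 − 10.13/20.55) = 0.592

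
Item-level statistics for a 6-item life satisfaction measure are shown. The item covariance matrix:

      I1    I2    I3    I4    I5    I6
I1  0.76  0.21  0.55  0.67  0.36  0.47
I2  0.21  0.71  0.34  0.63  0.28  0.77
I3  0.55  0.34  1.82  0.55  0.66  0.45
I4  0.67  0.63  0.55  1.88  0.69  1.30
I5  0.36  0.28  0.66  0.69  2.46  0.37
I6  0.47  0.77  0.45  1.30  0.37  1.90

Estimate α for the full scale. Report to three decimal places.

α = 0.762

sum of item variances = 0.76 + 0.71 + 1.82 + 1.88 + 2.46 + 1.90 = 9.53
Sum of the distinct covariances = 8.30
σ²_total = 9.53 + 2 × 8.30 = 26.13
α = (k/(k−1))·(1 − sum of item variances/σ²_total) = (6/5)·(1 − 9.53/26.13) = 0.762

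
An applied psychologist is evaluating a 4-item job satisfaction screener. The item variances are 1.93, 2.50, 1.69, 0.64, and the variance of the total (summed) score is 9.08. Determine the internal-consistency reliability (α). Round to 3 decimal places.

α = 0.341

Σσ²ᵢ = 1.93 + 2.50 + 1.69 + 0.64 = 6.76
α = (k/(k−1))·(1 − Σσ²ᵢ/σ²_total) = (4/3)·(1 − 6.76/9.08) = 0.341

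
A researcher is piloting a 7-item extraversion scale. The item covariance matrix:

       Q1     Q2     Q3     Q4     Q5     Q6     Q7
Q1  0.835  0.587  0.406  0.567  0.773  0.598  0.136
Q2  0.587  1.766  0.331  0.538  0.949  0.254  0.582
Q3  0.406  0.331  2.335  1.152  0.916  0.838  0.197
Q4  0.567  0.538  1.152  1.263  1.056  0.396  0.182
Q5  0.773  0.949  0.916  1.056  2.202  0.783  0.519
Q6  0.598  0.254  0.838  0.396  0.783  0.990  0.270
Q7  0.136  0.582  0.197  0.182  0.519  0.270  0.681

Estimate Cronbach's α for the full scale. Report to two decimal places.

α = 0.82

ΣVar(i) = 0.835 + 1.766 + 2.335 + 1.263 + 2.202 + 0.990 + 0.681 = 10.072
Sum of off-diagonal covariances = 12.030
Var(T) = 10.072 + 2 × 12.030 = 34.132
α = (k/(k−1))·(1 − ΣVar(i)/Var(T)) = (7/6)·(1 − 10.072/34.132) = 0.82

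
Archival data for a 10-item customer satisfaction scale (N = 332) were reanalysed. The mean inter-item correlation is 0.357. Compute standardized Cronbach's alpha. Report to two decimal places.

α = 0.85

Standardized α = k·r̄ / (1 + (k−1)·r̄) = 10 × 0.357 / (1 + 9 × 0.357)
  = 3.5700 / 4.2130 = 0.85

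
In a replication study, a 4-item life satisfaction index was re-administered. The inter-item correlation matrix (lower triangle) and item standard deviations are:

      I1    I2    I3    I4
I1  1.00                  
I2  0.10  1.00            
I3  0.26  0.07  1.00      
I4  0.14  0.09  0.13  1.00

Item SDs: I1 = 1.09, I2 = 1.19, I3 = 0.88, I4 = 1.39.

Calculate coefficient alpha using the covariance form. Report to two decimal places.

Σσ²ᵢ = 1.09² + 1.19² + 0.88² + 1.39² = 5.3107
Covariances σ_ij = r_ij · s_i · s_j:
  σ(I1,I2) = 0.10 × 1.09 × 1.19 = 0.1297
  σ(I1,I3) = 0.26 × 1.09 × 0.88 = 0.2494
  σ(I1,I4) = 0.14 × 1.09 × 1.39 = 0.2121
  σ(I2,I3) = 0.07 × 1.19 × 0.88 = 0.0733
  σ(I2,I4) = 0.09 × 1.19 × 1.39 = 0.1489
  σ(I3,I4) = 0.13 × 0.88 × 1.39 = 0.1590
σ²_T = Σσ²ᵢ + 2·Σσ_ij = 5.3107 + 2 × 0.9724 = 7.2555
α = (4/3)·(1 − 5.3107/7.2555) = 0.36

α = 0.36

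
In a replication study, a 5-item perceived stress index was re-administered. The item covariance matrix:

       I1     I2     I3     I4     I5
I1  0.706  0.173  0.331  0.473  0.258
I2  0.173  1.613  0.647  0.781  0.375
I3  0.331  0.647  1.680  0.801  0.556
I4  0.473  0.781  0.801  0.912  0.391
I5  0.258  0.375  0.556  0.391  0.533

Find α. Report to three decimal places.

α = 0.797

sum of item variances = 0.706 + 1.613 + 1.680 + 0.912 + 0.533 = 5.444
Sum of off-diagonal covariances = 4.786
Var(T) = 5.444 + 2 × 4.786 = 15.016
α = (k/(k−1))·(1 − sum of item variances/Var(T)) = (5/4)·(1 − 5.444/15.016) = 0.797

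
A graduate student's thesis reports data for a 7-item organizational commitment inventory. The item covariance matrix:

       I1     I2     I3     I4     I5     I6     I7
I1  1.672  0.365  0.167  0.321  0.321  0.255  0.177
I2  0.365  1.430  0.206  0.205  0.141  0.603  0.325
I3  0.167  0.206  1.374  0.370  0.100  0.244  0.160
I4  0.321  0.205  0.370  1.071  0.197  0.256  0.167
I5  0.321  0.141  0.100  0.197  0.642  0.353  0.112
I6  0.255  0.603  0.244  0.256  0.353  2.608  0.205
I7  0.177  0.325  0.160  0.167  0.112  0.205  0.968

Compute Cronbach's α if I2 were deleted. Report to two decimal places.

Remaining items: I1, I3, I4, I5, I6, I7 (k = 6).
Σσᵢ² = 1.672 + 1.374 + 1.071 + 0.642 + 2.608 + 0.968 = 8.335
σ²_T = 8.335 + 2 × 3.405 = 15.145
α (item deleted) = (6/5)·(1 − 8.335/15.145) = 0.54

α = 0.54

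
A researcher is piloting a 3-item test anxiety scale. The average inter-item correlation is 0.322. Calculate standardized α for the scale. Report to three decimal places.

α = 0.588

Standardized α = k·r̄ / (1 + (k−1)·r̄) = 3 × 0.322 / (1 + 2 × 0.322)
  = 0.9660 / 1.6440 = 0.588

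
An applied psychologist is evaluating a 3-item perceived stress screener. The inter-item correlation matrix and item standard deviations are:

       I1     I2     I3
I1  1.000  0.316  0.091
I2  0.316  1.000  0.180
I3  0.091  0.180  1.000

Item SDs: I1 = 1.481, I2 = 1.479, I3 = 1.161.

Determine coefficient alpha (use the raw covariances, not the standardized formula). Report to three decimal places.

Σσ²ᵢ = 1.481² + 1.479² + 1.161² = 5.7287
Covariances σ_ij = r_ij · s_i · s_j:
  σ(I1,I2) = 0.316 × 1.481 × 1.479 = 0.6922
  σ(I1,I3) = 0.091 × 1.481 × 1.161 = 0.1565
  σ(I2,I3) = 0.180 × 1.479 × 1.161 = 0.3091
σ²_T = Σσ²ᵢ + 2·Σσ_ij = 5.7287 + 2 × 1.1578 = 8.0443
α = (3/2)·(1 − 5.7287/8.0443) = 0.432

coefficient alpha = 0.432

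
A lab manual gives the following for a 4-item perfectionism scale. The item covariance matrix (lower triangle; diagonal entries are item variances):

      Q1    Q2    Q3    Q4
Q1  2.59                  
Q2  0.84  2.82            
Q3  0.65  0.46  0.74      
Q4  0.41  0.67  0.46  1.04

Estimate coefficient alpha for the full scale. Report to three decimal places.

coefficient alpha = 0.657

ΣVar(i) = 2.59 + 2.82 + 0.74 + 1.04 = 7.19
Σ_{i<j} σ_ij = 3.49
σ²_total = 7.19 + 2 × 3.49 = 14.17
α = (k/(k−1))·(1 − ΣVar(i)/σ²_total) = (4/3)·(1 − 7.19/14.17) = 0.657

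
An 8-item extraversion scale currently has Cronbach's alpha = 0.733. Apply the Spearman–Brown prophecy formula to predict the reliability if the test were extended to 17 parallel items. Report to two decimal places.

predicted reliability = 0.85

Length factor m = 17/8 = 2.1250
α' = m·α / (1 + (m−1)·α)
   = 17/8 × 0.733 / (1 + (17/8 − 1) × 0.733)
   = 1.5576 / 1.8246 = 0.85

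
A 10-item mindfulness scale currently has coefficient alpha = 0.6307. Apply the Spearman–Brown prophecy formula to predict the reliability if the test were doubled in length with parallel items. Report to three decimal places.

Length factor m = 2
α' = m·α / (1 + (m−1)·α)
   = 2 × 0.6307 / (1 + (2 − 1) × 0.6307)
   = 1.2614 / 1.6307 = 0.774

predicted reliability = 0.774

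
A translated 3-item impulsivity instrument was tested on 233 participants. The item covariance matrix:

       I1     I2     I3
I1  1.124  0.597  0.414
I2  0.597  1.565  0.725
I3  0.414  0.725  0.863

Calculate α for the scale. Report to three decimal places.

α = 0.741

Σσᵢ² = 1.124 + 1.565 + 0.863 = 3.552
Sum of off-diagonal covariances = 1.736
σ²_T = 3.552 + 2 × 1.736 = 7.024
α = (k/(k−1))·(1 − Σσᵢ²/σ²_T) = (3/2)·(1 − 3.552/7.024) = 0.741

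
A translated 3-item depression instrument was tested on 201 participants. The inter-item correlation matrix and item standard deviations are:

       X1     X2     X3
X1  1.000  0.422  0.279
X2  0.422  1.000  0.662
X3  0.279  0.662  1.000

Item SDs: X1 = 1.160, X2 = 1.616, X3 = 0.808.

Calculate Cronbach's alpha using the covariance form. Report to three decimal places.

Σσ²ᵢ = 1.160² + 1.616² + 0.808² = 4.6099
Covariances σ_ij = r_ij · s_i · s_j:
  σ(X1,X2) = 0.422 × 1.160 × 1.616 = 0.7911
  σ(X1,X3) = 0.279 × 1.160 × 0.808 = 0.2615
  σ(X2,X3) = 0.662 × 1.616 × 0.808 = 0.8644
σ²_T = Σσ²ᵢ + 2·Σσ_ij = 4.6099 + 2 × 1.9170 = 8.4439
α = (3/2)·(1 − 4.6099/8.4439) = 0.681

Cronbach's alpha = 0.681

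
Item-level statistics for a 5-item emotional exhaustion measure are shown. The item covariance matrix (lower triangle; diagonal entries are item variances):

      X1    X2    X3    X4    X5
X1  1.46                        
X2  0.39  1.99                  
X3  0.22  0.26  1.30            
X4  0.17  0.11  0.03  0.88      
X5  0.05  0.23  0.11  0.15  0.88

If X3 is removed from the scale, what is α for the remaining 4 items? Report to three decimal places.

Remaining items: X1, X2, X4, X5 (k = 4).
sum of item variances = 1.46 + 1.99 + 0.88 + 0.88 = 5.21
total variance = 5.21 + 2 × 1.10 = 7.41
α (item deleted) = (4/3)·(1 − 5.21/7.41) = 0.396

α = 0.396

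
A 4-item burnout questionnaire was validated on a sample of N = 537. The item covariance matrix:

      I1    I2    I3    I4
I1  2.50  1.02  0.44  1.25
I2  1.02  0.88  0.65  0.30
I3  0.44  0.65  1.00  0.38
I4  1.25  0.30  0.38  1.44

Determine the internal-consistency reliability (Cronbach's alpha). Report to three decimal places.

sum of item variances = 2.50 + 0.88 + 1.00 + 1.44 = 5.82
Sum of the distinct covariances = 4.04
Var(T) = 5.82 + 2 × 4.04 = 13.90
α = (k/(k−1))·(1 − sum of item variances/Var(T)) = (4/3)·(1 − 5.82/13.90) = 0.775

α = 0.775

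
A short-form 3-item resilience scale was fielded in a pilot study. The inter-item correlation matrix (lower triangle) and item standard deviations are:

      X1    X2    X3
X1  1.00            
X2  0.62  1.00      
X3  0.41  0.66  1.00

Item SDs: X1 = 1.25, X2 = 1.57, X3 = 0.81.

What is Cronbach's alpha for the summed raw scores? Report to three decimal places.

Σσ²ᵢ = 1.25² + 1.57² + 0.81² = 4.6835
Covariances σ_ij = r_ij · s_i · s_j:
  σ(X1,X2) = 0.62 × 1.25 × 1.57 = 1.2167
  σ(X1,X3) = 0.41 × 1.25 × 0.81 = 0.4151
  σ(X2,X3) = 0.66 × 1.57 × 0.81 = 0.8393
σ²_T = Σσ²ᵢ + 2·Σσ_ij = 4.6835 + 2 × 2.4711 = 9.6257
α = (3/2)·(1 − 4.6835/9.6257) = 0.770

α = 0.770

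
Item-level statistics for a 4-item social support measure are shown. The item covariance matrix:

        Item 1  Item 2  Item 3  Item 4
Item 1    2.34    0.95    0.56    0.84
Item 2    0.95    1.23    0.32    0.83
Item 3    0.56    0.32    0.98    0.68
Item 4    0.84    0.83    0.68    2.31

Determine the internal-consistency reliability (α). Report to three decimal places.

α = 0.732

Σσᵢ² = 2.34 + 1.23 + 0.98 + 2.31 = 6.86
Sum of off-diagonal covariances = 4.18
σ²_total = 6.86 + 2 × 4.18 = 15.22
α = (k/(k−1))·(1 − Σσᵢ²/σ²_total) = (4/3)·(1 − 6.86/15.22) = 0.732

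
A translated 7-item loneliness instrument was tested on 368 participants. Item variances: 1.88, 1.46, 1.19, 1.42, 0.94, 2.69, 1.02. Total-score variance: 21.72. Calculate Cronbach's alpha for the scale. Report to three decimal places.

ΣVar(i) = 1.88 + 1.46 + 1.19 + 1.42 + 0.94 + 2.69 + 1.02 = 10.60
α = (k/(k−1))·(1 − ΣVar(i)/σ²_T) = (7/6)·(1 − 10.60/21.72) = 0.597

Cronbach's alpha = 0.597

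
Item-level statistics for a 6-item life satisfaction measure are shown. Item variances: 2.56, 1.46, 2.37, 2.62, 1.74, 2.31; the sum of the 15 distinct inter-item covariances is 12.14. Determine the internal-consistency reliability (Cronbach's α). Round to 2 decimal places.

α = 0.78

Σσ²ᵢ = 2.56 + 1.46 + 2.37 + 2.62 + 1.74 + 2.31 = 13.06
Sum of distinct covariances = 12.14
Var(T) = Σσ²ᵢ + 2·Σcov = 13.06 + 2 × 12.14 = 37.34
α = (6/5)·(1 − 13.06/37.34) = 0.78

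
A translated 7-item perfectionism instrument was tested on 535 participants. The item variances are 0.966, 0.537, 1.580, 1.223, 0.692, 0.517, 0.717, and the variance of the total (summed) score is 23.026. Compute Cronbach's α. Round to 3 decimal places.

sum of item variances = 0.966 + 0.537 + 1.580 + 1.223 + 0.692 + 0.517 + 0.717 = 6.232
α = (k/(k−1))·(1 − sum of item variances/total variance) = (7/6)·(1 − 6.232/23.026) = 0.851

Cronbach's α = 0.851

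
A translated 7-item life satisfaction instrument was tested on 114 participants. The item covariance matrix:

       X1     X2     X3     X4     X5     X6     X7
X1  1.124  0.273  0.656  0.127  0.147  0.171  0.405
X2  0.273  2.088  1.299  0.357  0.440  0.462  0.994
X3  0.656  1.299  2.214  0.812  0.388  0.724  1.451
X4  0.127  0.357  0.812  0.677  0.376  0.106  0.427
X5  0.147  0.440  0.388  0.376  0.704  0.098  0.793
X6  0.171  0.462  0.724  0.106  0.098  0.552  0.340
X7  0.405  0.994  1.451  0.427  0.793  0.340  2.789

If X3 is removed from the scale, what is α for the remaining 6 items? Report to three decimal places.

α = 0.698

Remaining items: X1, X2, X4, X5, X6, X7 (k = 6).
Σσᵢ² = 1.124 + 2.088 + 0.677 + 0.704 + 0.552 + 2.789 = 7.934
Var(T) = 7.934 + 2 × 5.516 = 18.966
α (item deleted) = (6/5)·(1 − 7.934/18.966) = 0.698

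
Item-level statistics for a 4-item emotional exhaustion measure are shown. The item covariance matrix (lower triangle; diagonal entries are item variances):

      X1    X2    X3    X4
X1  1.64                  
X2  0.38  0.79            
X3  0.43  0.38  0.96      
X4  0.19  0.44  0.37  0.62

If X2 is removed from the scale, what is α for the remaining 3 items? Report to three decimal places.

α = 0.571

Remaining items: X1, X3, X4 (k = 3).
Σσᵢ² = 1.64 + 0.96 + 0.62 = 3.22
σ²_total = 3.22 + 2 × 0.99 = 5.20
α (item deleted) = (3/2)·(1 − 3.22/5.20) = 0.571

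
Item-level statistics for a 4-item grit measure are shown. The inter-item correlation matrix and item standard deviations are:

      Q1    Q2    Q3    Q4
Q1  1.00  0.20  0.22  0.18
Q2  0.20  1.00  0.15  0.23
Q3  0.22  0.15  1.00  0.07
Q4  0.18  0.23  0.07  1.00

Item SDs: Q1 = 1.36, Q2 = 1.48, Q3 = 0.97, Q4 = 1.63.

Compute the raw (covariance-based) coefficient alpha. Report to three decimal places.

Σσ²ᵢ = 1.36² + 1.48² + 0.97² + 1.63² = 7.6378
Covariances σ_ij = r_ij · s_i · s_j:
  σ(Q1,Q2) = 0.20 × 1.36 × 1.48 = 0.4026
  σ(Q1,Q3) = 0.22 × 1.36 × 0.97 = 0.2902
  σ(Q1,Q4) = 0.18 × 1.36 × 1.63 = 0.3990
  σ(Q2,Q3) = 0.15 × 1.48 × 0.97 = 0.2153
  σ(Q2,Q4) = 0.23 × 1.48 × 1.63 = 0.5549
  σ(Q3,Q4) = 0.07 × 0.97 × 1.63 = 0.1107
σ²_T = Σσ²ᵢ + 2·Σσ_ij = 7.6378 + 2 × 1.9727 = 11.5832
α = (4/3)·(1 − 7.6378/11.5832) = 0.454

α = 0.454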